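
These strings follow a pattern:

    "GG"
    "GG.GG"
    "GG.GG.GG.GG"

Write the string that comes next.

s(k+1) = s(k)·.·s(k) — each term doubles the last with '.' between the halves.
Doubling GG.GG.GG.GG with '.' between the halves:

GG.GG.GG.GG.GG.GG.GG.GG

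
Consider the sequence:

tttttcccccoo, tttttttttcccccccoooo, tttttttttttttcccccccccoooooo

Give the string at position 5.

tttttttttttttttttttttcccccccccccccoooooooooo

Reading off run lengths: t runs 5, 9, 13; c runs 5, 7, 9; o runs 2, 4, 6 — each is linear in n (n = 1, 2, …).
Setting n = 5 gives 21, 13, 10 characters in each block.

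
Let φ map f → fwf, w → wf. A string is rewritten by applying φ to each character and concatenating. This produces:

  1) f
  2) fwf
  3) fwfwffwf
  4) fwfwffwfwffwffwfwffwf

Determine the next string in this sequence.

fwfwffwfwffwffwfwffwfwffwffwfwffwffwfwffwfwffwffwfwffwf

Replace each of the 21 characters of fwfwffwfwffwffwfwffwf in place — fwf wf fwf wf fwf fwf wf fwf wf fwf fwf wf fwf fwf wf fwf wf fwf fwf wf fwf — and concatenate.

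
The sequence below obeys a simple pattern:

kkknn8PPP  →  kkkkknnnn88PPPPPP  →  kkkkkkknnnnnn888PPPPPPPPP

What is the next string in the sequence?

kkkkkkkkknnnnnnnn8888PPPPPPPPPPPP

Term n consists of 2n+1 k's, followed by 2n n's, followed by n 8's, followed by 3n P's (n = 1, 2, …).
For the next term, n = 4, so the run lengths are 9, 8, 4, 12.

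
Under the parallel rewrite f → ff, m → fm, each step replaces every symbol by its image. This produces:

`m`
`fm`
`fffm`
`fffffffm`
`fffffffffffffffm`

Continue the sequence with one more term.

fffffffffffffffffffffffffffffffm

Replace each of the 16 characters of fffffffffffffffm in place — ff ff ff ff ff ff ff ff ff ff ff ff ff ff ff fm — and concatenate.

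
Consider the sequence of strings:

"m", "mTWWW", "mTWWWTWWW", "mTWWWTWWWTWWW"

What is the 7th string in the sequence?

mTWWWTWWWTWWWTWWWTWWWTWWW

The strings grow by a fixed suffix TWWW each time.
From mTWWWTWWWTWWW, 3 further steps: mTWWWTWWWTWWW → mTWWWTWWWTWWWTWWW → mTWWWTWWWTWWWTWWWTWWW → (answer).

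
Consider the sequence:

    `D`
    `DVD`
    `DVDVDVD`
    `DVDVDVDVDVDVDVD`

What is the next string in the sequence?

DVDVDVDVDVDVDVDVDVDVDVDVDVDVDVD

s(k+1) = s(k)·V·s(k) — each term doubles the last with 'V' between the halves.
So the next term is two copies of DVDVDVDVDVDVDVD with 'V' between the halves.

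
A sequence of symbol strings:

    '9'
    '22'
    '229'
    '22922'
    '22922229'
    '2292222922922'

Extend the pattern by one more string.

This is a Fibonacci-style word recurrence s(k) = s(k−1)·s(k−2): e.g. 22·9 = 229.
So term 7 is 2292222922922·22922229.

229222292292222922229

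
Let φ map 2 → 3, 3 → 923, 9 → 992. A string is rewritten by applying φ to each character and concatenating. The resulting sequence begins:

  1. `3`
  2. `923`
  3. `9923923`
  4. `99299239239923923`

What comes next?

Rewriting the 17 symbols of 99299239239923923 one by one yields 992 992 3 992 992 3 923 992 3 923 992 992 3 923 992 3 923; concatenated:

99299239929923923992392399299239239923923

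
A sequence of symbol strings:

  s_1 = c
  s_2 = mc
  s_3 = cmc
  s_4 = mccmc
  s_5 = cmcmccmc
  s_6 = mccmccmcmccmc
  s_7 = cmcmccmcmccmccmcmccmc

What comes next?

This is a Fibonacci-style word recurrence s(k) = s(k−2)·s(k−1): e.g. c·mc = cmc.
The next term joins mccmccmcmccmc and cmcmccmcmccmccmcmccmc.

mccmccmcmccmccmcmccmcmccmccmcmccmc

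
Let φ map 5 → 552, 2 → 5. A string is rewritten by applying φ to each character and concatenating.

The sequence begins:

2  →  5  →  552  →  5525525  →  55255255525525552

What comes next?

55255255525525552552552555255255525525525

Applying the rule to each of the 17 symbols of 55255255525525552 gives the pieces 552 552 5 552 552 5 552 552 552 5 552 552 5 552 552 552 5, which concatenate to the answer.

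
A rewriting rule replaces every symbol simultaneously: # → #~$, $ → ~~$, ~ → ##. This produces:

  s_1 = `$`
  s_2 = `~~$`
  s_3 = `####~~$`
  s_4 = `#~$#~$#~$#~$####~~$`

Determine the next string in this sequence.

Replace each of the 19 characters of #~$#~$#~$#~$####~~$ in place — #~$ ## ~~$ #~$ ## ~~$ #~$ ## ~~$ #~$ ## ~~$ #~$ #~$ #~$ #~$ ## ## ~~$ — and concatenate.

#~$##~~$#~$##~~$#~$##~~$#~$##~~$#~$#~$#~$#~$####~~$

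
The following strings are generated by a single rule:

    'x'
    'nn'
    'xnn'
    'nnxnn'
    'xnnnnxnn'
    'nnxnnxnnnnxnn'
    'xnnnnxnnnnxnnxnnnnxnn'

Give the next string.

nnxnnxnnnnxnnxnnnnxnnnnxnnxnnnnxnn

From term 3 onward, concatenate the second-to-last term with the last: x·nn = xnn, nn·xnn = nnxnn, …
The next term joins nnxnnxnnnnxnn and xnnnnxnnnnxnnxnnnnxnn.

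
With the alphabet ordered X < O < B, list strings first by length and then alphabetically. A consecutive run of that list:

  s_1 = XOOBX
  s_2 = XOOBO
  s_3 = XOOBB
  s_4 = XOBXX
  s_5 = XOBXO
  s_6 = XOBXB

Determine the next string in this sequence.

XOBOX

The successor of XOBXB increments the rightmost position that isn't already B and resets every position after it to X.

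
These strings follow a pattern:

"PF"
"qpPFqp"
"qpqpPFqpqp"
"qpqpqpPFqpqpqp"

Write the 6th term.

qpqpqpqpqpPFqpqpqpqpqp

s(k+1) = qp·s(k)·qp, so each term gains qp as a prefix and qp as a suffix.
From qpqpqpPFqpqpqp, 2 further steps: qpqpqpPFqpqpqp → qpqpqpqpPFqpqpqpqp → (answer).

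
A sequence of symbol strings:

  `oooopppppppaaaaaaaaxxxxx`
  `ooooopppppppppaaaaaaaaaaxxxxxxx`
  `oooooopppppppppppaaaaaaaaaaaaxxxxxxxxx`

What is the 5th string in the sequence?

oooooooopppppppppppppppaaaaaaaaaaaaaaaaxxxxxxxxxxxxx

Each string has the form o^{n+1} p^{2n+1} a^{2n+2} x^{2n-1}, where the shown terms are n = 3, 4, 5.
For term 5, n = 7, so the run lengths are 8, 15, 16, 13.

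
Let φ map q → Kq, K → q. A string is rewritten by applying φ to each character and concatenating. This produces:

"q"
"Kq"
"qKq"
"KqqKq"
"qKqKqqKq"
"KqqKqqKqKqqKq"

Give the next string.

qKqKqqKqKqqKqqKqKqqKq

φ(KqqKqqKqKqqKq) expands symbol-by-symbol to q Kq Kq q Kq Kq q Kq q Kq Kq q Kq; joining the 13 pieces gives the next term.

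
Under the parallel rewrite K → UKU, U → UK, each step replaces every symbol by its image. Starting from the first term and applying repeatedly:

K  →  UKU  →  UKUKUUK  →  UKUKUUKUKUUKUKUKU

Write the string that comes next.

Replace each of the 17 characters of UKUKUUKUKUUKUKUKU in place — UK UKU UK UKU UK UK UKU UK UKU UK UK UKU UK UKU UK UKU UK — and concatenate.

UKUKUUKUKUUKUKUKUUKUKUUKUKUKUUKUKUUKUKUUK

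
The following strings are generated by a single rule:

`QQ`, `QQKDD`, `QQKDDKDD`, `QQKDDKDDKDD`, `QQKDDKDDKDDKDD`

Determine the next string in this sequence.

Each term is the previous one with KDD appended.
Applying this once more to QQKDDKDDKDDKDD:

QQKDDKDDKDDKDDKDD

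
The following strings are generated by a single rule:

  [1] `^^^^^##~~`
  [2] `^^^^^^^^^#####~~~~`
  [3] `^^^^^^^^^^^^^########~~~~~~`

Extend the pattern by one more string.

Term n consists of 4n+1 ^'s, followed by 3n-1 #'s, followed by 2n ~'s (n = 1, 2, …).
For the next term, n = 4, so the run lengths are 17, 11, 8.

^^^^^^^^^^^^^^^^^###########~~~~~~~~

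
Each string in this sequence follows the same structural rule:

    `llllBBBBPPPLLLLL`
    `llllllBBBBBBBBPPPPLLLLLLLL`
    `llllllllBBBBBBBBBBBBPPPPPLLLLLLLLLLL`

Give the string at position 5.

Each string has the form l^{2n+2} B^{4n} P^{n+2} L^{3n+2} (n = 1, 2, …).
Setting n = 5 gives 12, 20, 7, 17 characters in each block.

llllllllllllBBBBBBBBBBBBBBBBBBBBPPPPPPPLLLLLLLLLLLLLLLLL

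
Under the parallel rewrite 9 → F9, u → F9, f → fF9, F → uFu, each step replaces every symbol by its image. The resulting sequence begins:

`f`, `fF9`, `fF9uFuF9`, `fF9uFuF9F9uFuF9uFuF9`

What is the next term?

Applying the rule to each of the 20 symbols of fF9uFuF9F9uFuF9uFuF9 gives the pieces fF9 uFu F9 F9 uFu F9 uFu F9 uFu F9 F9 uFu F9 uFu F9 F9 uFu F9 uFu F9, which concatenate to the answer.

fF9uFuF9F9uFuF9uFuF9uFuF9F9uFuF9uFuF9F9uFuF9uFuF9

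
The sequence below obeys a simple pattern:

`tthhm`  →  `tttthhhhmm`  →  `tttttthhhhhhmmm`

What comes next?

Term n consists of 2n t's, followed by 2n h's, followed by n m's (n = 1, 2, …).
Setting n = 4 gives 8, 8, 4 characters in each block.

tttttttthhhhhhhhmmmm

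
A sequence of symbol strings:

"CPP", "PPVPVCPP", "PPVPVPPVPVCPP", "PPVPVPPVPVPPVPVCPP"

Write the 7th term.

The strings grow by a fixed prefix PPVPV each time.
From PPVPVPPVPVPPVPVCPP, 3 further steps: PPVPVPPVPVPPVPVCPP → PPVPVPPVPVPPVPVPPVPVCPP → PPVPVPPVPVPPVPVPPVPVPPVPVCPP → (answer).

PPVPVPPVPVPPVPVPPVPVPPVPVPPVPVCPP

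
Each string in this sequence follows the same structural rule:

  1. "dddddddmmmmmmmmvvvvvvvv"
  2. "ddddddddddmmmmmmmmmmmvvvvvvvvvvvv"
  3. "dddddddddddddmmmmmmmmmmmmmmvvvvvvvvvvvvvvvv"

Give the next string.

The n-th term is 3n+1 d's then 3n+2 m's then 4n v's, where the shown terms are n = 2, 3, 4.
For the next term, n = 5, so the run lengths are 16, 17, 20.

ddddddddddddddddmmmmmmmmmmmmmmmmmvvvvvvvvvvvvvvvvvvvv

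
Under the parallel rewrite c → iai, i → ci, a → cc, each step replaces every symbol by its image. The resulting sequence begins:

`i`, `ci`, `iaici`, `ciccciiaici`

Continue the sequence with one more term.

iaiciiaiiaiiaiciciccciiaici

Expanding ciccciiaici: c→iai, i→ci, c→iai, c→iai, c→iai, i→ci, i→ci, a→cc, i→ci, c→iai, i→ci. Concatenated: iai ci iai iai iai ci ci cc ci iai ci.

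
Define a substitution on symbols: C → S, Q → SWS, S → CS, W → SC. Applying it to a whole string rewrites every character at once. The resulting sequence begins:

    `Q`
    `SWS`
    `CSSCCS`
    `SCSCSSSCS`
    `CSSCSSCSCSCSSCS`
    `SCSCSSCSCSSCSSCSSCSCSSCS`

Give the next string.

Rewriting the 24 symbols of SCSCSSCSCSSCSSCSSCSCSSCS one by one yields CS S CS S CS CS S CS S CS CS S CS CS S CS CS S CS S CS CS S CS; concatenated:

CSSCSSCSCSSCSSCSCSSCSCSSCSCSSCSSCSCSSCS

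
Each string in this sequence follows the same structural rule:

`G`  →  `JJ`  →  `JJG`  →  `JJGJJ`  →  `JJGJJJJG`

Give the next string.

This is a Fibonacci-style word recurrence s(k) = s(k−1)·s(k−2): e.g. JJ·G = JJG.
Continuing: JJGJJJJG · JJGJJ gives term 6.

JJGJJJJGJJGJJ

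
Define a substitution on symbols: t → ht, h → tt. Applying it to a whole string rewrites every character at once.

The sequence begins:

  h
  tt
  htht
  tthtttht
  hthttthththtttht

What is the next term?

Replace each of the 16 characters of hthttthththtttht in place — tt ht tt ht ht ht tt ht tt ht tt ht ht ht tt ht — and concatenate.

tthttthththttthttthttthththtttht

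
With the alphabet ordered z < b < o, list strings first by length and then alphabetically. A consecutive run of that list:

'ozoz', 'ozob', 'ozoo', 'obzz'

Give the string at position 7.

Continuing the enumeration 3 steps past obzz: obzz → obzb → obzo → (answer).

obbz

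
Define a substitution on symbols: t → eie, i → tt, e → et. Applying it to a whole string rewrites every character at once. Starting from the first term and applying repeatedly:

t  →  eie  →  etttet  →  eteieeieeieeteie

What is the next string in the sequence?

Rewriting the 16 symbols of eteieeieeieeteie one by one yields et eie et tt et et tt et et tt et et eie et tt et; concatenated:

eteieetttetetttetettteteteieetttet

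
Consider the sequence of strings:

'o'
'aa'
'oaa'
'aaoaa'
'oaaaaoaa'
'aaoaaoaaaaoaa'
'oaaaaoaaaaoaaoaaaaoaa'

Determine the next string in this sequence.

From term 3 onward, concatenate the second-to-last term with the last: o·aa = oaa, aa·oaa = aaoaa, …
The next term joins aaoaaoaaaaoaa and oaaaaoaaaaoaaoaaaaoaa.

aaoaaoaaaaoaaoaaaaoaaaaoaaoaaaaoaa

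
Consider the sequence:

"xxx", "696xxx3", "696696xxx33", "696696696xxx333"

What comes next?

Each term wraps the previous one in 696 on the left and 3 on the right.
So the next term is 696·696696696xxx333·3.

696696696696xxx3333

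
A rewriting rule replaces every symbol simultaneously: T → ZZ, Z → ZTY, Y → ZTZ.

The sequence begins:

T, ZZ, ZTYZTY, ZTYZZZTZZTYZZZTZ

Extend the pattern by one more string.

ZTYZZZTZZTYZTYZTYZZZTYZTYZZZTZZTYZTYZTYZZZTY

φ(ZTYZZZTZZTYZZZTZ) expands symbol-by-symbol to ZTY ZZ ZTZ ZTY ZTY ZTY ZZ ZTY ZTY ZZ ZTZ ZTY ZTY ZTY ZZ ZTY; joining the 16 pieces gives the next term.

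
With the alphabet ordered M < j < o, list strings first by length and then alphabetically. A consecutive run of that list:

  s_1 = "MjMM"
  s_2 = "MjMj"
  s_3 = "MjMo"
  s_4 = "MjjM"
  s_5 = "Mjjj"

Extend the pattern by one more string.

Mjjo

Treat Mjjj as a base-3 numeral over the given alphabet and add one, carrying through any trailing o's.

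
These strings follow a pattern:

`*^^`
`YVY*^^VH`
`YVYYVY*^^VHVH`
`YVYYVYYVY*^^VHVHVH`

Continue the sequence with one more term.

Each term wraps the previous one in YVY on the left and VH on the right.
Applying this once more to YVYYVYYVY*^^VHVHVH:

YVYYVYYVYYVY*^^VHVHVHVH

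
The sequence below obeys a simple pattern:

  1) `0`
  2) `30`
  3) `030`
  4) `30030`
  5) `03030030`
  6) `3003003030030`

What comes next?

030300303003003030030

Each term (from the third on) is the two preceding terms concatenated in order: term 3 = 0·30 = 030.
Continuing: 03030030 · 3003003030030 gives term 7.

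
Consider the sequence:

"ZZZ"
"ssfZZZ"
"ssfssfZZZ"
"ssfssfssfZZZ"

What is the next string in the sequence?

The strings grow by a fixed prefix ssf each time.
One more step from ssfssfssfZZZ gives the answer.

ssfssfssfssfZZZ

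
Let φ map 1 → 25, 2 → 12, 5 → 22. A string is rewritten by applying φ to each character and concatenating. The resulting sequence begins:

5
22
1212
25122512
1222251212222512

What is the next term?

25121212122225122512121212222512

Applying the rule to each of the 16 symbols of 1222251212222512 gives the pieces 25 12 12 12 12 22 25 12 25 12 12 12 12 22 25 12, which concatenate to the answer.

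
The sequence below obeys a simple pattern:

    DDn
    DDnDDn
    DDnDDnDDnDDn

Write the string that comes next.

s(k+1) = s(k)·s(k) — each term doubles the last.
So the next term is two copies of DDnDDnDDnDDn.

DDnDDnDDnDDnDDnDDnDDnDDn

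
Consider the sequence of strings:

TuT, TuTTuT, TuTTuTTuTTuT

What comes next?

Every step duplicates the string.
So the next term is two copies of TuTTuTTuTTuT.

TuTTuTTuTTuTTuTTuTTuTTuT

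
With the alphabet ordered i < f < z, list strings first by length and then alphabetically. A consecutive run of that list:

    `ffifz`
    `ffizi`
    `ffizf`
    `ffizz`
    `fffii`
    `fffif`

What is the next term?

fffiz

Find the rightmost character of fffif below z, bump it to the next letter, and reset everything to its right to i.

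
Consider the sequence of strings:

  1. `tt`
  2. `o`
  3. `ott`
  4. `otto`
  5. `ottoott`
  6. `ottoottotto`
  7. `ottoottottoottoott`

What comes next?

ottoottottoottoottottoottotto

From term 3 onward, concatenate the last term with the second-to-last: o·tt = ott, ott·o = otto, …
The next term joins ottoottottoottoott and ottoottotto.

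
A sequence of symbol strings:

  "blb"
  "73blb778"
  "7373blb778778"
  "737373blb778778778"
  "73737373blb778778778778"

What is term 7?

737373737373blb778778778778778778

Each term wraps the previous one in 73 on the left and 778 on the right.
From 73737373blb778778778778, 2 further steps: 73737373blb778778778778 → 7373737373blb778778778778778 → (answer).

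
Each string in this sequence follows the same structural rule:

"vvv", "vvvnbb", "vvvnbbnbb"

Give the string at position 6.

vvvnbbnbbnbbnbbnbb

Every step adds nbb to the end: s(k+1) = s(k)·nbb.
From vvvnbbnbb, 3 further steps: vvvnbbnbb → vvvnbbnbbnbb → vvvnbbnbbnbbnbb → (answer).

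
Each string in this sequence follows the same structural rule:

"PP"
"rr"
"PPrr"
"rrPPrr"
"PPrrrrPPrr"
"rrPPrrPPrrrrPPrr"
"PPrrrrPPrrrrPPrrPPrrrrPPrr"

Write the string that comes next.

Each term (from the third on) is the two preceding terms concatenated in order: term 3 = PP·rr = PPrr.
The next term joins rrPPrrPPrrrrPPrr and PPrrrrPPrrrrPPrrPPrrrrPPrr.

rrPPrrPPrrrrPPrrPPrrrrPPrrrrPPrrPPrrrrPPrr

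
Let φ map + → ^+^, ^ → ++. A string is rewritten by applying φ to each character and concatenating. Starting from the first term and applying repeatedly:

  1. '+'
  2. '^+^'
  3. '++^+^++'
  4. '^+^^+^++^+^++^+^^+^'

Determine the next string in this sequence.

++^+^++++^+^++^+^^+^++^+^++^+^^+^++^+^++++^+^++

Replace each of the 19 characters of ^+^^+^++^+^++^+^^+^ in place — ++ ^+^ ++ ++ ^+^ ++ ^+^ ^+^ ++ ^+^ ++ ^+^ ^+^ ++ ^+^ ++ ++ ^+^ ++ — and concatenate.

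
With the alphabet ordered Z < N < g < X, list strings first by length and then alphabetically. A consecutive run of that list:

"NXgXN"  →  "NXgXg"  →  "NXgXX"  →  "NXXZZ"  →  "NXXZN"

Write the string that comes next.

NXXZg

Treat NXXZN as a base-4 numeral over the given alphabet and add one, carrying through any trailing X's.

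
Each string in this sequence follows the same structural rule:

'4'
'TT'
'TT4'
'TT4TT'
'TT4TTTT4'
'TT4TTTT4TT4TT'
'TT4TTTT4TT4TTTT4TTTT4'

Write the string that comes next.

Each term (from the third on) is the previous term followed by the one before it: term 3 = TT·4 = TT4.
The next term joins TT4TTTT4TT4TTTT4TTTT4 and TT4TTTT4TT4TT.

TT4TTTT4TT4TTTT4TTTT4TT4TTTT4TT4TT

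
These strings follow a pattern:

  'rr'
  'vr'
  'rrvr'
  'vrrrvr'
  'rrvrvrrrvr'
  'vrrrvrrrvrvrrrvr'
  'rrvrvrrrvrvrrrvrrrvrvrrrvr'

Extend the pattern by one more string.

From term 3 onward, concatenate the second-to-last term with the last: rr·vr = rrvr, vr·rrvr = vrrrvr, …
Continuing: vrrrvrrrvrvrrrvr · rrvrvrrrvrvrrrvrrrvrvrrrvr gives term 8.

vrrrvrrrvrvrrrvrrrvrvrrrvrvrrrvrrrvrvrrrvr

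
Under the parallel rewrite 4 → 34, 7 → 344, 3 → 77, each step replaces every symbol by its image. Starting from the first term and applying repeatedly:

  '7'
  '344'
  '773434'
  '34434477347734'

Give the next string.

Rewriting the 14 symbols of 34434477347734 one by one yields 77 34 34 77 34 34 344 344 77 34 344 344 77 34; concatenated:

77343477343434434477343443447734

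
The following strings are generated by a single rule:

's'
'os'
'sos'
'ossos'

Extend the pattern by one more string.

From term 3 onward, concatenate the second-to-last term with the last: s·os = sos, os·sos = ossos, …
Continuing: sos · ossos gives term 5.

sosossos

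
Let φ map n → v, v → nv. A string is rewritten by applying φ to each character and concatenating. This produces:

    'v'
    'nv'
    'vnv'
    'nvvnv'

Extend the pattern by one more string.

vnvnvvnv

Apply φ to nvvnv symbol by symbol: n→v, v→nv, v→nv, n→v, v→nv; joined: v nv nv v nv.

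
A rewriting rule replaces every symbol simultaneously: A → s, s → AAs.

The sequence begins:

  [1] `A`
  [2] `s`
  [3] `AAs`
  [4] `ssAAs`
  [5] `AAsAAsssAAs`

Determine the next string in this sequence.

ssAAsssAAsAAsAAsssAAs

Expanding AAsAAsssAAs: A→s, A→s, s→AAs, A→s, A→s, s→AAs, s→AAs, s→AAs, A→s, A→s, s→AAs. Concatenated: s s AAs s s AAs AAs AAs s s AAs.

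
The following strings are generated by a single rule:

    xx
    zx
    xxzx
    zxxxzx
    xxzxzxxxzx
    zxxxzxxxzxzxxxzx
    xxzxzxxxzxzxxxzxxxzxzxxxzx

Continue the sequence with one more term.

This is a Fibonacci-style word recurrence s(k) = s(k−2)·s(k−1): e.g. xx·zx = xxzx.
The next term joins zxxxzxxxzxzxxxzx and xxzxzxxxzxzxxxzxxxzxzxxxzx.

zxxxzxxxzxzxxxzxxxzxzxxxzxzxxxzxxxzxzxxxzx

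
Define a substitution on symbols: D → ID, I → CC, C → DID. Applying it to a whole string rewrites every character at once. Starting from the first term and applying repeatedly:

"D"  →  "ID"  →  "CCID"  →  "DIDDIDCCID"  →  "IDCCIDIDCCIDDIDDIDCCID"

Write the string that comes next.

φ(IDCCIDIDCCIDDIDDIDCCID) expands symbol-by-symbol to CC ID DID DID CC ID CC ID DID DID CC ID ID CC ID ID CC ID DID DID CC ID; joining the 22 pieces gives the next term.

CCIDDIDDIDCCIDCCIDDIDDIDCCIDIDCCIDIDCCIDDIDDIDCCID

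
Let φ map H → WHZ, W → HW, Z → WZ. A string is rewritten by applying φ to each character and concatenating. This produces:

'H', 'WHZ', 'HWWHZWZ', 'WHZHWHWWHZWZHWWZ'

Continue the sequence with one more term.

Replace each of the 16 characters of WHZHWHWWHZWZHWWZ in place — HW WHZ WZ WHZ HW WHZ HW HW WHZ WZ HW WZ WHZ HW HW WZ — and concatenate.

HWWHZWZWHZHWWHZHWHWWHZWZHWWZWHZHWHWWZ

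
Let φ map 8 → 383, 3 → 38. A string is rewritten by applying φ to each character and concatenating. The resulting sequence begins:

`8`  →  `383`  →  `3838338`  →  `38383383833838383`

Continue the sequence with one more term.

38383383833838383383833838383383833838338

Applying the rule to each of the 17 symbols of 38383383833838383 gives the pieces 38 383 38 383 38 38 383 38 383 38 38 383 38 383 38 383 38, which concatenate to the answer.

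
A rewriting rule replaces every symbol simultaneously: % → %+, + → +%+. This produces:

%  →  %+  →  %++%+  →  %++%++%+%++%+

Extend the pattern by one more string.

Rewriting the 13 symbols of %++%++%+%++%+ one by one yields %+ +%+ +%+ %+ +%+ +%+ %+ +%+ %+ +%+ +%+ %+ +%+; concatenated:

%++%++%+%++%++%+%++%+%++%++%+%++%+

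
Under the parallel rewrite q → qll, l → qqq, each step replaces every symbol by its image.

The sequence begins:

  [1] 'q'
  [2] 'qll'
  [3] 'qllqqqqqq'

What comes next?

Rewriting each symbol of qllqqqqqq: q→qll, l→qqq, l→qqq, q→qll, q→qll, q→qll, q→qll, q→qll, q→qll, which concatenates to qll qqq qqq qll qll qll qll qll qll.

qllqqqqqqqllqllqllqllqllqll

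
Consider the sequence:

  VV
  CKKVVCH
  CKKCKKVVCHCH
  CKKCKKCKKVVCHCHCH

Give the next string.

CKKCKKCKKCKKVVCHCHCHCH

Every step adds CKK to the front and CH to the end of the previous string.
So the next term is CKK·CKKCKKCKKVVCHCHCH·CH.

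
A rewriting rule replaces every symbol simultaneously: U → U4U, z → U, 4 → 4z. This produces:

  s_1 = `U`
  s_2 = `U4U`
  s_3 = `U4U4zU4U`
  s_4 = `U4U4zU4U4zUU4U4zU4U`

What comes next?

Rewriting the 19 symbols of U4U4zU4U4zUU4U4zU4U one by one yields U4U 4z U4U 4z U U4U 4z U4U 4z U U4U U4U 4z U4U 4z U U4U 4z U4U; concatenated:

U4U4zU4U4zUU4U4zU4U4zUU4UU4U4zU4U4zUU4U4zU4U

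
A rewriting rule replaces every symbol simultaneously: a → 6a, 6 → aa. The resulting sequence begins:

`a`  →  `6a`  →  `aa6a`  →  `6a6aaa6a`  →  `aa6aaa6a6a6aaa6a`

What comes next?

Replace each of the 16 characters of aa6aaa6a6a6aaa6a in place — 6a 6a aa 6a 6a 6a aa 6a aa 6a aa 6a 6a 6a aa 6a — and concatenate.

6a6aaa6a6a6aaa6aaa6aaa6a6a6aaa6a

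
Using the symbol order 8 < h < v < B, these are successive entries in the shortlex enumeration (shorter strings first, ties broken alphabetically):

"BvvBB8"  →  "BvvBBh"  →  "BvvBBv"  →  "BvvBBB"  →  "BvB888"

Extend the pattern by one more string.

BvB88h

The successor of BvB888 increments the rightmost position that isn't already B and resets every position after it to 8.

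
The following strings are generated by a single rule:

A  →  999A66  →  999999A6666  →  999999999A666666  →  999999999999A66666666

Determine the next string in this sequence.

Each term wraps the previous one in 999 on the left and 66 on the right.
One more step from 999999999999A66666666 gives the answer.

999999999999999A6666666666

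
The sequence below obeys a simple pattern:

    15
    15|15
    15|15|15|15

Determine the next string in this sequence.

Every step duplicates the string with '|' between the halves.
One more doubling of 15|15|15|15 gives the answer.

15|15|15|15|15|15|15|15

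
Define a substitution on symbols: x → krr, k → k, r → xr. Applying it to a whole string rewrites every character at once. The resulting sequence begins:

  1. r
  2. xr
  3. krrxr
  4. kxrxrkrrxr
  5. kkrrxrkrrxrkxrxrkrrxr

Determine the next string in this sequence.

kkxrxrkrrxrkxrxrkrrxrkkrrxrkrrxrkxrxrkrrxr

Applying the rule to each of the 21 symbols of kkrrxrkrrxrkxrxrkrrxr gives the pieces k k xr xr krr xr k xr xr krr xr k krr xr krr xr k xr xr krr xr, which concatenate to the answer.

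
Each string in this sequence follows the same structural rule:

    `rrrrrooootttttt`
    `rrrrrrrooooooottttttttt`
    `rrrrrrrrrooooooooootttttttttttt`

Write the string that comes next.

rrrrrrrrrrrooooooooooooottttttttttttttt

Term n consists of 2n+3 r's, followed by 3n+1 o's, followed by 3n+3 t's (n = 1, 2, …).
Setting n = 4 gives 11, 13, 15 characters in each block.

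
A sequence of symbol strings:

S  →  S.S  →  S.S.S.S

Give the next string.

Every step duplicates the string with '.' between the halves.
Doubling S.S.S.S with '.' between the halves:

S.S.S.S.S.S.S.S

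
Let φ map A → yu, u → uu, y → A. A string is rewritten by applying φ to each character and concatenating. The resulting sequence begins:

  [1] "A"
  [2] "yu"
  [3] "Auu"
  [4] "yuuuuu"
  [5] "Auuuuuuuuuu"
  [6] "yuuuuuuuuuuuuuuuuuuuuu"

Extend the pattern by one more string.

φ(yuuuuuuuuuuuuuuuuuuuuu) expands symbol-by-symbol to A uu uu uu uu uu uu uu uu uu uu uu uu uu uu uu uu uu uu uu uu uu; joining the 22 pieces gives the next term.

Auuuuuuuuuuuuuuuuuuuuuuuuuuuuuuuuuuuuuuuuuu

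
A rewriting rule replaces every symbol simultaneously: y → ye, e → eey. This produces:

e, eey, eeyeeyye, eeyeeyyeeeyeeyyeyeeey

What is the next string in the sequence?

Rewriting the 21 symbols of eeyeeyyeeeyeeyyeyeeey one by one yields eey eey ye eey eey ye ye eey eey eey ye eey eey ye ye eey ye eey eey eey ye; concatenated:

eeyeeyyeeeyeeyyeyeeeyeeyeeyyeeeyeeyyeyeeeyyeeeyeeyeeyye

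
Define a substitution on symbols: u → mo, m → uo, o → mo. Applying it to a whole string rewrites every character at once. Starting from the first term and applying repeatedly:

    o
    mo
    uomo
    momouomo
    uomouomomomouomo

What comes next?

Applying the rule to each of the 16 symbols of uomouomomomouomo gives the pieces mo mo uo mo mo mo uo mo uo mo uo mo mo mo uo mo, which concatenate to the answer.

momouomomomouomouomouomomomouomo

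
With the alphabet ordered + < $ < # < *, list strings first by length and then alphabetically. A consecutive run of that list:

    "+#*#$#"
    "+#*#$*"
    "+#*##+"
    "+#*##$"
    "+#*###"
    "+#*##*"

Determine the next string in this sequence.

+#*#*+

The successor of +#*##* increments the rightmost position that isn't already * and resets every position after it to +.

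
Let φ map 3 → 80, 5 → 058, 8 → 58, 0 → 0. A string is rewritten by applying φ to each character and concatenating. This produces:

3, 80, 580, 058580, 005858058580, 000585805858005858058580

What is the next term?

Replace each of the 24 characters of 000585805858005858058580 in place — 0 0 0 058 58 058 58 0 058 58 058 58 0 0 058 58 058 58 0 058 58 058 58 0 — and concatenate.

000058580585800585805858000585805858005858058580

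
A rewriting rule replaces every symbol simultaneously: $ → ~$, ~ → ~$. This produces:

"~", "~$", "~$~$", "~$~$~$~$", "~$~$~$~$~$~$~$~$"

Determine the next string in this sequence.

~$~$~$~$~$~$~$~$~$~$~$~$~$~$~$~$

Replace each of the 16 characters of ~$~$~$~$~$~$~$~$ in place — ~$ ~$ ~$ ~$ ~$ ~$ ~$ ~$ ~$ ~$ ~$ ~$ ~$ ~$ ~$ ~$ — and concatenate.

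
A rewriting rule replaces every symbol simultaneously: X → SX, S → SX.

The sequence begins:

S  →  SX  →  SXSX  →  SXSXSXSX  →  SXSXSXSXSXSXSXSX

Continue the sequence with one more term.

Applying the rule to each of the 16 symbols of SXSXSXSXSXSXSXSX gives the pieces SX SX SX SX SX SX SX SX SX SX SX SX SX SX SX SX, which concatenate to the answer.

SXSXSXSXSXSXSXSXSXSXSXSXSXSXSXSX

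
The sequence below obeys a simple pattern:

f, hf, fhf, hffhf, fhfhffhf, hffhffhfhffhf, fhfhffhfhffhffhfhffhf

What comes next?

hffhffhfhffhffhfhffhfhffhffhfhffhf

Each term (from the third on) is the two preceding terms concatenated in order: term 3 = f·hf = fhf.
The next term joins hffhffhfhffhf and fhfhffhfhffhffhfhffhf.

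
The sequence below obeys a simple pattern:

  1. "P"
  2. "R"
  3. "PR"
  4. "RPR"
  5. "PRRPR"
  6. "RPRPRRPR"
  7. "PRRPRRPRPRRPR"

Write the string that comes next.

RPRPRRPRPRRPRRPRPRRPR

This is a Fibonacci-style word recurrence s(k) = s(k−2)·s(k−1): e.g. P·R = PR.
So term 8 is RPRPRRPR·PRRPRRPRPRRPR.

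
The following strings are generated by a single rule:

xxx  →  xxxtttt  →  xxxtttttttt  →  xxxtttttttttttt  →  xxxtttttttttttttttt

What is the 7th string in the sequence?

xxxtttttttttttttttttttttttt

Every step adds tttt to the end: s(k+1) = s(k)·tttt.
From xxxtttttttttttttttt, 2 further steps: xxxtttttttttttttttt → xxxtttttttttttttttttttt → (answer).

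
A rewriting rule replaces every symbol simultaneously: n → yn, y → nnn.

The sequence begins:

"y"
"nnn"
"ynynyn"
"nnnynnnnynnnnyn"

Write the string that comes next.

Applying the rule to each of the 15 symbols of nnnynnnnynnnnyn gives the pieces yn yn yn nnn yn yn yn yn nnn yn yn yn yn nnn yn, which concatenate to the answer.

ynynynnnnynynynynnnnynynynynnnnyn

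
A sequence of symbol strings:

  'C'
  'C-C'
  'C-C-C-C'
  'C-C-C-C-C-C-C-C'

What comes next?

Each string is two copies of the previous one joined by '-'.
So the next term is two copies of C-C-C-C-C-C-C-C with '-' between the halves.

C-C-C-C-C-C-C-C-C-C-C-C-C-C-C-C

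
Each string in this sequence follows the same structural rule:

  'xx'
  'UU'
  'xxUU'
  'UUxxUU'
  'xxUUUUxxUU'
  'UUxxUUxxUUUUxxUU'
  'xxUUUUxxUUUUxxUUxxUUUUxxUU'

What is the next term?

UUxxUUxxUUUUxxUUxxUUUUxxUUUUxxUUxxUUUUxxUU

Each term (from the third on) is the two preceding terms concatenated in order: term 3 = xx·UU = xxUU.
The next term joins UUxxUUxxUUUUxxUU and xxUUUUxxUUUUxxUUxxUUUUxxUU.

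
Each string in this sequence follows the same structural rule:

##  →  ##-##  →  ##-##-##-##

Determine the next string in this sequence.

##-##-##-##-##-##-##-##

Each string is two copies of the previous one joined by '-'.
One more doubling of ##-##-##-## gives the answer.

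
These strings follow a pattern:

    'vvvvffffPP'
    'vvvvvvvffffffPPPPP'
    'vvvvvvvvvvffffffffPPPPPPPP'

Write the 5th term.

The n-th term is 3n+1 v's then 2n+2 f's then 3n-1 P's (n = 1, 2, …).
For term 5, n = 5, so the run lengths are 16, 12, 14.

vvvvvvvvvvvvvvvvffffffffffffPPPPPPPPPPPPPP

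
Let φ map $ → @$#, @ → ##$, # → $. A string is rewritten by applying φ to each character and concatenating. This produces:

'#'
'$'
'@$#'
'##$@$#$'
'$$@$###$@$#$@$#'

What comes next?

@$#@$###$@$#$$$@$###$@$#$@$###$@$#$

Applying the rule to each of the 15 symbols of $$@$###$@$#$@$# gives the pieces @$# @$# ##$ @$# $ $ $ @$# ##$ @$# $ @$# ##$ @$# $, which concatenate to the answer.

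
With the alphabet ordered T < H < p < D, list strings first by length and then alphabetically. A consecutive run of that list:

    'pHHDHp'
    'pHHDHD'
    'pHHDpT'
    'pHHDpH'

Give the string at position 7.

Stepping forward 3 times from pHHDpH: pHHDpH → pHHDpp → pHHDpD, then the target.

pHHDDT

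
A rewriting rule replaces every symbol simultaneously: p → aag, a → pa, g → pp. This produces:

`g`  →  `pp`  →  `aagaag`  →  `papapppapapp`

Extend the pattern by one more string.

Expanding papapppapapp: p→aag, a→pa, p→aag, a→pa, p→aag, p→aag, p→aag, a→pa, p→aag, a→pa, p→aag, p→aag. Concatenated: aag pa aag pa aag aag aag pa aag pa aag aag.

aagpaaagpaaagaagaagpaaagpaaagaag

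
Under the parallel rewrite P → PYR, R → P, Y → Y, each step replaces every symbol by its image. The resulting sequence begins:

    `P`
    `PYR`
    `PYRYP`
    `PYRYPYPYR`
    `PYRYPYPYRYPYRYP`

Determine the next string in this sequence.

Applying the rule to each of the 15 symbols of PYRYPYPYRYPYRYP gives the pieces PYR Y P Y PYR Y PYR Y P Y PYR Y P Y PYR, which concatenate to the answer.

PYRYPYPYRYPYRYPYPYRYPYPYR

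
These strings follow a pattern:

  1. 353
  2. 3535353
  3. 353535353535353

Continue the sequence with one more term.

Every step duplicates the string with '5' between the halves.
Doubling 353535353535353 with '5' between the halves:

3535353535353535353535353535353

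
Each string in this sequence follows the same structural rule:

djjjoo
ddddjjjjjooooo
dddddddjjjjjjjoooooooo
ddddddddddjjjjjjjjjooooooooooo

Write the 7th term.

Each string has the form d^{3n-2} j^{2n+1} o^{3n-1} (n = 1, 2, …).
At n = 7 the blocks have lengths 19, 15, 20.

dddddddddddddddddddjjjjjjjjjjjjjjjoooooooooooooooooooo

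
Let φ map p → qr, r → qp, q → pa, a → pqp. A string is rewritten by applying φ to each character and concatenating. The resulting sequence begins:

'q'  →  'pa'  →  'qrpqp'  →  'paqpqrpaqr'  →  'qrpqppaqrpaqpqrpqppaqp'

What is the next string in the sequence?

paqpqrpaqrqrpqppaqpqrpqppaqrpaqpqrpaqrqrpqppaqr

Applying the rule to each of the 22 symbols of qrpqppaqrpaqpqrpqppaqp gives the pieces pa qp qr pa qr qr pqp pa qp qr pqp pa qr pa qp qr pa qr qr pqp pa qr, which concatenate to the answer.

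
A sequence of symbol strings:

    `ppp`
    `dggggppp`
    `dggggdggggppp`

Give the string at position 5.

Every step adds dgggg at the front: s(k+1) = dgggg·s(k).
From dggggdggggppp, 2 further steps: dggggdggggppp → dggggdggggdggggppp → (answer).

dggggdggggdggggdggggppp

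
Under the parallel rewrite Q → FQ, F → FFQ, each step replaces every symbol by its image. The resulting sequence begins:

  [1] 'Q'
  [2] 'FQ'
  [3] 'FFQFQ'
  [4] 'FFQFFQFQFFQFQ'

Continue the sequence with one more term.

φ(FFQFFQFQFFQFQ) expands symbol-by-symbol to FFQ FFQ FQ FFQ FFQ FQ FFQ FQ FFQ FFQ FQ FFQ FQ; joining the 13 pieces gives the next term.

FFQFFQFQFFQFFQFQFFQFQFFQFFQFQFFQFQ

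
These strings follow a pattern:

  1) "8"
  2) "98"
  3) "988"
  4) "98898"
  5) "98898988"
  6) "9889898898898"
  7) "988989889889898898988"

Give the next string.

This is a Fibonacci-style word recurrence s(k) = s(k−1)·s(k−2): e.g. 98·8 = 988.
The next term joins 988989889889898898988 and 9889898898898.

9889898898898988989889889898898898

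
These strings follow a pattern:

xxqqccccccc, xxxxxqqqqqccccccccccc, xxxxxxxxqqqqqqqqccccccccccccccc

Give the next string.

Term n consists of 3n-1 x's, followed by 3n-1 q's, followed by 4n+3 c's (n = 1, 2, …).
For the next term, n = 4, so the run lengths are 11, 11, 19.

xxxxxxxxxxxqqqqqqqqqqqccccccccccccccccccc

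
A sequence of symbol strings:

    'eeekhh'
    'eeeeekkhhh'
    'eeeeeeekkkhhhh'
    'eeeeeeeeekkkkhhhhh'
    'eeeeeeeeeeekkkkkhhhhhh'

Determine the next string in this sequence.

eeeeeeeeeeeeekkkkkkhhhhhhh

The n-th term is 2n+1 e's then n k's then n+1 h's (n = 1, 2, …).
Setting n = 6 gives 13, 6, 7 characters in each block.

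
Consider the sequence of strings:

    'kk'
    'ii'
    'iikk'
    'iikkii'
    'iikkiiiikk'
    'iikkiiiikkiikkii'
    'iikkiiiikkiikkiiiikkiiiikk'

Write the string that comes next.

iikkiiiikkiikkiiiikkiiiikkiikkiiiikkiikkii

Each term (from the third on) is the previous term followed by the one before it: term 3 = ii·kk = iikk.
The next term joins iikkiiiikkiikkiiiikkiiiikk and iikkiiiikkiikkii.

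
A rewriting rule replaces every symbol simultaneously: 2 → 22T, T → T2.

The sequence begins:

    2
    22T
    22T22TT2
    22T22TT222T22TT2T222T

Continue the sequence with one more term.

Rewriting the 21 symbols of 22T22TT222T22TT2T222T one by one yields 22T 22T T2 22T 22T T2 T2 22T 22T 22T T2 22T 22T T2 T2 22T T2 22T 22T 22T T2; concatenated:

22T22TT222T22TT2T222T22T22TT222T22TT2T222TT222T22T22TT2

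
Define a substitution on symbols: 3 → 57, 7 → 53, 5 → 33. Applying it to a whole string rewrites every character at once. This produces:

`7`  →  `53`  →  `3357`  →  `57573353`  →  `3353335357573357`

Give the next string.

Rewriting the 16 symbols of 3353335357573357 one by one yields 57 57 33 57 57 57 33 57 33 53 33 53 57 57 33 53; concatenated:

57573357575733573353335357573353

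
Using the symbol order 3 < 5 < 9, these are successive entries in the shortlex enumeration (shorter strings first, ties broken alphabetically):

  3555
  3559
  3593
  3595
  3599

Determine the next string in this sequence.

3933

The successor of 3599 increments the rightmost position that isn't already 9 and resets every position after it to 3.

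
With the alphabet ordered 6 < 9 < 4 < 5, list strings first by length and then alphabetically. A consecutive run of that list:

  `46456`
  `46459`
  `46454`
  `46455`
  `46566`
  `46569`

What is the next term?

46564

Treat 46569 as a base-4 numeral over the given alphabet and add one, carrying through any trailing 5's.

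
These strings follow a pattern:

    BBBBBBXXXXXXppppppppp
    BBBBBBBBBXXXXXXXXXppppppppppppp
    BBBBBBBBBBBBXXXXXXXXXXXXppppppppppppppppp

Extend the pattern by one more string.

Each string has the form B^{3n} X^{3n} p^{4n+1}, where the shown terms are n = 2, 3, 4.
For the next term, n = 5, so the run lengths are 15, 15, 21.

BBBBBBBBBBBBBBBXXXXXXXXXXXXXXXppppppppppppppppppppp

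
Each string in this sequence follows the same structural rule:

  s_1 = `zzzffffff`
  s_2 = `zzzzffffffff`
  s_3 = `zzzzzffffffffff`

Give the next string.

zzzzzzffffffffffff

The n-th term is n z's then 2n f's, where the shown terms are n = 3, 4, 5.
Setting n = 6 gives 6, 12 characters in each block.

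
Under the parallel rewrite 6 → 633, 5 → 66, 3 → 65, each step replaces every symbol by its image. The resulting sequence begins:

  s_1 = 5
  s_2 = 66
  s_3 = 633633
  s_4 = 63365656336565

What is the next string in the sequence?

Replace each of the 14 characters of 63365656336565 in place — 633 65 65 633 66 633 66 633 65 65 633 66 633 66 — and concatenate.

6336565633666336663365656336663366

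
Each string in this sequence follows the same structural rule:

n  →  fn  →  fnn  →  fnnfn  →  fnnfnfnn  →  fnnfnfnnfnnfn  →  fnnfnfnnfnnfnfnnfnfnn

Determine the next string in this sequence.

fnnfnfnnfnnfnfnnfnfnnfnnfnfnnfnnfn

This is a Fibonacci-style word recurrence s(k) = s(k−1)·s(k−2): e.g. fn·n = fnn.
So term 8 is fnnfnfnnfnnfnfnnfnfnn·fnnfnfnnfnnfn.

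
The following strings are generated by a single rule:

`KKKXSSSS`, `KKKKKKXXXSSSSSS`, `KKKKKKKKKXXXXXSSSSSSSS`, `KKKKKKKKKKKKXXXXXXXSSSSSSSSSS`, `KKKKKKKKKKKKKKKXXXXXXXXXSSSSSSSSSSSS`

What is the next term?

Term n consists of 3n K's, followed by 2n-1 X's, followed by 2n+2 S's (n = 1, 2, …).
Setting n = 6 gives 18, 11, 14 characters in each block.

KKKKKKKKKKKKKKKKKKXXXXXXXXXXXSSSSSSSSSSSSSS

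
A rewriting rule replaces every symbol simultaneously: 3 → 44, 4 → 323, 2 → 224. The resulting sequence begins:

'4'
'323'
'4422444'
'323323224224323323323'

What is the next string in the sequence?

44224444422444224224323224224323442244444224444422444

Applying the rule to each of the 21 symbols of 323323224224323323323 gives the pieces 44 224 44 44 224 44 224 224 323 224 224 323 44 224 44 44 224 44 44 224 44, which concatenate to the answer.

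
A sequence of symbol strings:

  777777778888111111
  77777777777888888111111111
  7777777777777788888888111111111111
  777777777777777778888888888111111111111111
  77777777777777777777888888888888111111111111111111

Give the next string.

7777777777777777777777788888888888888111111111111111111111

Reading off run lengths: 7 runs 8, 11, 14, 17, 20; 8 runs 4, 6, 8, 10, 12; 1 runs 6, 9, 12, 15, 18 — each is linear in n, where the shown terms are n = 2, 3, 4, 5, 6.
At n = 7 the blocks have lengths 23, 14, 21.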